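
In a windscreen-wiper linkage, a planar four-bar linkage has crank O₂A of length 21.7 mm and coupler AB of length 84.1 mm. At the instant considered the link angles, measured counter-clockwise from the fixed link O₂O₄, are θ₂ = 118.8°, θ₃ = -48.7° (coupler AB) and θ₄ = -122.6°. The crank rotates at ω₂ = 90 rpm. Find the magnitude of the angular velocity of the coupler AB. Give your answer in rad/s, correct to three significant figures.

ω₂ = 9.425 rad/s (from 90 rpm).
Differentiating the loop-closure r₂e^{iθ₂}+r₃e^{iθ₃}=r₁+r₄e^{iθ₄} gives r₂ω₂e^{iθ₂}+r₃ω₃e^{iθ₃}=r₄ω₄e^{iθ₄}.
Eliminating the other unknown: ω₃ = r₂ω₂ sin(θ₄−θ₂) / [r₃ sin(θ₃−θ₄)].
Numerator sine = +0.87798; denominator sine = +0.96078.
Result = 0.0217·9.425·(+0.87798) / (0.0841·(+0.96078)) = +2.2223 rad/s; magnitude 2.2223 rad/s.

2.22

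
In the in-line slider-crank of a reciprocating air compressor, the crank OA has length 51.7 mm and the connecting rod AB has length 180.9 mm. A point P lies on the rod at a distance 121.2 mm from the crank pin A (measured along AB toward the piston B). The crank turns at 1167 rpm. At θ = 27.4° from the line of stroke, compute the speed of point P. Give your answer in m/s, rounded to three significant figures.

3.88

ω = 122.2 rad/s.  Crank-pin speed |V_A| = rω = 6.3182 m/s, perpendicular to OA.
Rod angle: sinφ = −(r/L) sinθ ⇒ φ = -7.558°; ω_rod = −rω cosθ/√(L²−r²sin²θ) = -31.28 rad/s.
V_P = V_A + ω_rod × AP, with AP = 0.1212 m along the rod.
Components: V_Px = −rω sinθ − a·ω_rod·sinφ = -3.4062 m/s;  V_Py = rω cosθ + a·ω_rod·cosφ = +1.8512 m/s.
|V_P| = √(V_Px² + V_Py²) = 3.8768 m/s.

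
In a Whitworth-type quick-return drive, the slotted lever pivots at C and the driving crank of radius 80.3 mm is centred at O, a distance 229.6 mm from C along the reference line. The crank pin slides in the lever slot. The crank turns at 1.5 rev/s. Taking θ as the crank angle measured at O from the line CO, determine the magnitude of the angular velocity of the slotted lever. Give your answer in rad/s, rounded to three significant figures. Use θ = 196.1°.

ω = 9.425 rad/s (from 1.5 rev/s).
Crank pin A relative to C: A = (d + r cosθ, r sinθ); lever angle φ = atan2(r sinθ, d + r cosθ).
Differentiating tanφ: φ̇ = rω(d cosθ + r)/(d² + r² + 2dr cosθ).
d² + r² + 2dr cosθ = |CA|² = 0.0237367 m²;  d cosθ + r = -0.14029 m.
|ω_lever| = |0.0803·9.425·-0.14029| / 0.0237367 = 4.4731 rad/s.

4.47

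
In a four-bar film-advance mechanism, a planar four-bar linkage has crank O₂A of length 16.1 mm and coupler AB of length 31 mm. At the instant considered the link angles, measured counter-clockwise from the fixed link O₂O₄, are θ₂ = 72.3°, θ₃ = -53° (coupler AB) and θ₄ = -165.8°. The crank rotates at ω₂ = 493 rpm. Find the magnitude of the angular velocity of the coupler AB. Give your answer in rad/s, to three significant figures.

24.7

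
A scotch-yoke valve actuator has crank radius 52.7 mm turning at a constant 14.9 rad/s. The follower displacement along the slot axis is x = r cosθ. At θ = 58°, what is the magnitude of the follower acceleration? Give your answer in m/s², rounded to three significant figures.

ω = 14.9 rad/s
x = r cosθ ⇒ ẍ = −rω² cosθ (ω constant).
|a| = rω²|cosθ| = 0.0527·(14.9)²·|cos 58°| = 6.2 m/s².

6.20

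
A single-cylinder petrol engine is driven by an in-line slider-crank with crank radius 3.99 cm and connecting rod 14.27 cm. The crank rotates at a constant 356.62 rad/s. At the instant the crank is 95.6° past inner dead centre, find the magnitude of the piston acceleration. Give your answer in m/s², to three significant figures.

ω = 356.6 rad/s
x(θ) = r cosθ + √(L² − r² sin²θ); with ω constant, a = ω²·d²x/dθ².
d²x/dθ² = −r cosθ − r²(cos2θ)/√u − r⁴ sin²2θ/(4u^{3/2}),  u = L² − r² sin²θ = 0.0187864 m².
Substituting r = 0.0399 m, L = 0.1427 m, θ = 95.6°: d²x/dθ² = +0.015278 m.
a = ω²·d²x/dθ² = (356.6)²·(+0.015278) = +1943 m/s²;  |a| = 1943 m/s².

1940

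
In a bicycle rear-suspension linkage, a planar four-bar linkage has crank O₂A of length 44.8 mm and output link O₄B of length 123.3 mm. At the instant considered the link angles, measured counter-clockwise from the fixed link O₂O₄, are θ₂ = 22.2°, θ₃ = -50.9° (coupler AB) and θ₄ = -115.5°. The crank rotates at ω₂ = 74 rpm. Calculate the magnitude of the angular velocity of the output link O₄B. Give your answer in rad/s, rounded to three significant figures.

2.98

ω₂ = 7.749 rad/s (from 74 rpm).
Differentiating the loop-closure r₂e^{iθ₂}+r₃e^{iθ₃}=r₁+r₄e^{iθ₄} gives r₂ω₂e^{iθ₂}+r₃ω₃e^{iθ₃}=r₄ω₄e^{iθ₄}.
Eliminating the other unknown: ω₄ = r₂ω₂ sin(θ₂−θ₃) / [r₄ sin(θ₄−θ₃)].
Numerator sine = +0.95681; denominator sine = -0.90334.
Result = 0.0448·7.749·(+0.95681) / (0.1233·(-0.90334)) = -2.9823 rad/s; magnitude 2.9823 rad/s.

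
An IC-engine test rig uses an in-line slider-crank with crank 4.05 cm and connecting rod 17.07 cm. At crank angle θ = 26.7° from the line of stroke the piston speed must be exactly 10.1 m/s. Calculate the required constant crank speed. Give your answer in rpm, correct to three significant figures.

For an in-line slider-crank, |v_piston| = rω|sinθ|·[1 + r cosθ/√(L² − r² sin²θ)].
With r = 0.0405 m, L = 0.1707 m, θ = 26.7°: the bracketed kinematic factor |dx/dθ| = 0.022077 m.
ω = v/|dx/dθ| = 10.1/0.022077 = 457.5 rad/s.
N = 60ω/(2π) = 4368.8 rpm.

4370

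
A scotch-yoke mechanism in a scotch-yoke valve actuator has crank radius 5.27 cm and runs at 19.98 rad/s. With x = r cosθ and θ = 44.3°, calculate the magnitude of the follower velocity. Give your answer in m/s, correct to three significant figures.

ω = 19.98 rad/s
x = r cosθ ⇒ ẋ = −rω sinθ.
|v| = rω|sinθ| = 0.0527·19.98·|sin 44.3°| = 0.73539 m/s.

0.735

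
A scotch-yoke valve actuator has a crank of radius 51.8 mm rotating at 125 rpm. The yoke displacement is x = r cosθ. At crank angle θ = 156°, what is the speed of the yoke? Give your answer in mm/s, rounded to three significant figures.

ω = 13.09 rad/s (from 125 rpm).
x = r cosθ ⇒ ẋ = −rω sinθ.
|v| = rω|sinθ| = 0.0518·13.09·|sin 156°| = 0.27579 m/s = 275.79 mm/s.

276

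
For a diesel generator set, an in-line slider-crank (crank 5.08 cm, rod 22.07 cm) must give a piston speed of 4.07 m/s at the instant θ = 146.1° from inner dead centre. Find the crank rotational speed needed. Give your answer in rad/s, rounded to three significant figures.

For an in-line slider-crank, |v_piston| = rω|sinθ|·[1 + r cosθ/√(L² − r² sin²θ)].
With r = 0.0508 m, L = 0.2207 m, θ = 146.1°: the bracketed kinematic factor |dx/dθ| = 0.022875 m.
ω = v/|dx/dθ| = 4.07/0.022875 = 177.92 rad/s.

178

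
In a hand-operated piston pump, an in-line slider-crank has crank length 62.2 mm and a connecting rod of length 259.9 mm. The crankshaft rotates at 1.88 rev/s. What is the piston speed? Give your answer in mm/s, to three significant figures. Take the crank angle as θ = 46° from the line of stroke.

618

ω = 2π·1.88 = 11.81 rad/s
For an in-line slider-crank, x = r cosθ + √(L² − r² sin²θ), so v = −rω sinθ·[1 + r cosθ/√(L² − r² sin²θ)].
With r = 0.0622 m, L = 0.2599 m, θ = 46°: √(L² − r² sin²θ) = 0.25602 m.
v = −0.0622·11.81·0.71934·[1 + 0.0622·0.69466/0.25602] = -0.61772 m/s.
|v| = 0.61772 m/s = 617.72 mm/s.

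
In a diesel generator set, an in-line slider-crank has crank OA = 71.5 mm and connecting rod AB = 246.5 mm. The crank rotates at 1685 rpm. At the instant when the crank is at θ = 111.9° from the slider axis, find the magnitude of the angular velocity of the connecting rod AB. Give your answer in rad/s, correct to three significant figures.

19.8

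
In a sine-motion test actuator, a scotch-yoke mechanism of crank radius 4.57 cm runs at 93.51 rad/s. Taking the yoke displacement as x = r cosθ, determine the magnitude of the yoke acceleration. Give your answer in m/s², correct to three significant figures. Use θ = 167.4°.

390

ω = 93.51 rad/s
x = r cosθ ⇒ ẍ = −rω² cosθ (ω constant).
|a| = rω²|cosθ| = 0.0457·(93.51)²·|cos 167.4°| = 389.98 m/s².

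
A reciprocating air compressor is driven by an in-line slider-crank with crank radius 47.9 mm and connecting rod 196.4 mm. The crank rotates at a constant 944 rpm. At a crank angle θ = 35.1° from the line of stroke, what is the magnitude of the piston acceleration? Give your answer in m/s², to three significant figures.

ω = 2π·944/60 = 98.86 rad/s
x(θ) = r cosθ + √(L² − r² sin²θ); with ω constant, a = ω²·d²x/dθ².
d²x/dθ² = −r cosθ − r²(cos2θ)/√u − r⁴ sin²2θ/(4u^{3/2}),  u = L² − r² sin²θ = 0.0378144 m².
Substituting r = 0.0479 m, L = 0.1964 m, θ = 35.1°: d²x/dθ² = -0.043345 m.
a = ω²·d²x/dθ² = (98.86)²·(-0.043345) = -423.58 m/s²;  |a| = 423.58 m/s².

424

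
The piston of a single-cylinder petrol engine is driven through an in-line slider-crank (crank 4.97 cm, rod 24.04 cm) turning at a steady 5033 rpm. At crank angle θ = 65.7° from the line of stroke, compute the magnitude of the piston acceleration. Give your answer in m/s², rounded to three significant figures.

ω = 2π·5033/60 = 527.1 rad/s
x(θ) = r cosθ + √(L² − r² sin²θ); with ω constant, a = ω²·d²x/dθ².
d²x/dθ² = −r cosθ − r²(cos2θ)/√u − r⁴ sin²2θ/(4u^{3/2}),  u = L² − r² sin²θ = 0.0557404 m².
Substituting r = 0.0497 m, L = 0.2404 m, θ = 65.7°: d²x/dθ² = -0.013599 m.
a = ω²·d²x/dθ² = (527.1)²·(-0.013599) = -3777.5 m/s²;  |a| = 3777.5 m/s².

3780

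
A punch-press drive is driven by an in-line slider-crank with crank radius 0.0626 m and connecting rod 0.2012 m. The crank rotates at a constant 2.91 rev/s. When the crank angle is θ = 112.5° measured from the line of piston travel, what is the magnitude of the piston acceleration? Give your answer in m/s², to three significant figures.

12.7

ω = 2π·2.91 = 18.28 rad/s
x(θ) = r cosθ + √(L² − r² sin²θ); with ω constant, a = ω²·d²x/dθ².
d²x/dθ² = −r cosθ − r²(cos2θ)/√u − r⁴ sin²2θ/(4u^{3/2}),  u = L² − r² sin²θ = 0.0371366 m².
Substituting r = 0.0626 m, L = 0.2012 m, θ = 112.5°: d²x/dθ² = +0.038067 m.
a = ω²·d²x/dθ² = (18.28)²·(+0.038067) = +12.726 m/s²;  |a| = 12.726 m/s².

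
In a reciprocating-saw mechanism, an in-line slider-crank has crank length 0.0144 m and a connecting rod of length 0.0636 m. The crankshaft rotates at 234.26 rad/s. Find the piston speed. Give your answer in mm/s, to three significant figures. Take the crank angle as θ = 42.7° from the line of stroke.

ω = 234.3 rad/s
For an in-line slider-crank, x = r cosθ + √(L² − r² sin²θ), so v = −rω sinθ·[1 + r cosθ/√(L² − r² sin²θ)].
With r = 0.0144 m, L = 0.0636 m, θ = 42.7°: √(L² − r² sin²θ) = 0.062846 m.
v = −0.0144·234.3·0.67816·[1 + 0.0144·0.73491/0.062846] = -2.6729 m/s.
|v| = 2.6729 m/s = 2672.9 mm/s.

2670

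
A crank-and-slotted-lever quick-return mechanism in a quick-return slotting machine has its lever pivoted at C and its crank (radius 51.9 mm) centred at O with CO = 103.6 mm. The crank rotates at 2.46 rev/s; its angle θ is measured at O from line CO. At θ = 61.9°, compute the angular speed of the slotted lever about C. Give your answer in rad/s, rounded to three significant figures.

4.37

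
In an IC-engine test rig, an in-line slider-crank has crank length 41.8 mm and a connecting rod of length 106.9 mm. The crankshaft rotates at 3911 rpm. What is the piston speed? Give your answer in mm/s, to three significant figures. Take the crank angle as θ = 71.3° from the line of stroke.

18400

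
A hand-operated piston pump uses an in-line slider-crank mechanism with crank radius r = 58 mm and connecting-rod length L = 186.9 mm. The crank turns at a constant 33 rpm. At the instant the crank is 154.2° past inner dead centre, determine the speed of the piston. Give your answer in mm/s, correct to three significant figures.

ω = 2π·33/60 = 3.456 rad/s
For an in-line slider-crank, x = r cosθ + √(L² − r² sin²θ), so v = −rω sinθ·[1 + r cosθ/√(L² − r² sin²θ)].
With r = 0.058 m, L = 0.1869 m, θ = 154.2°: √(L² − r² sin²θ) = 0.18519 m.
v = −0.058·3.456·0.43523·[1 + 0.058·-0.90032/0.18519] = -0.062637 m/s.
|v| = 0.062637 m/s = 62.637 mm/s.

62.6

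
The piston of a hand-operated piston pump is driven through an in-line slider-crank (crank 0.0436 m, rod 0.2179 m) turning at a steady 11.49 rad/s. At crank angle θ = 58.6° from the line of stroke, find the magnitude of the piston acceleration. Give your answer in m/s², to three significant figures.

ω = 11.49 rad/s
x(θ) = r cosθ + √(L² − r² sin²θ); with ω constant, a = ω²·d²x/dθ².
d²x/dθ² = −r cosθ − r²(cos2θ)/√u − r⁴ sin²2θ/(4u^{3/2}),  u = L² − r² sin²θ = 0.0460955 m².
Substituting r = 0.0436 m, L = 0.2179 m, θ = 58.6°: d²x/dθ² = -0.018741 m.
a = ω²·d²x/dθ² = (11.49)²·(-0.018741) = -2.4742 m/s²;  |a| = 2.4742 m/s².

2.47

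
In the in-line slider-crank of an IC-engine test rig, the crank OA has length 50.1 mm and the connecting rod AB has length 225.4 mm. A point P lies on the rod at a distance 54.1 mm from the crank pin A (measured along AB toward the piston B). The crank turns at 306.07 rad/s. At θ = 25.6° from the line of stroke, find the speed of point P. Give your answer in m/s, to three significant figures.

ω = 306.1 rad/s.  Crank-pin speed |V_A| = rω = 15.334 m/s, perpendicular to OA.
Rod angle: sinφ = −(r/L) sinθ ⇒ φ = -5.511°; ω_rod = −rω cosθ/√(L²−r²sin²θ) = -61.637 rad/s.
V_P = V_A + ω_rod × AP, with AP = 0.0541 m along the rod.
Components: V_Px = −rω sinθ − a·ω_rod·sinφ = -6.9459 m/s;  V_Py = rω cosθ + a·ω_rod·cosφ = +10.51 m/s.
|V_P| = √(V_Px² + V_Py²) = 12.598 m/s.

12.6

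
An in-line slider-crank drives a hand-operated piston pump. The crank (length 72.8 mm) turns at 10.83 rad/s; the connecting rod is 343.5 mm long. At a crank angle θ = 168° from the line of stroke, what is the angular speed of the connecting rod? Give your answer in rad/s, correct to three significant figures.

2.25

ω = 10.83 rad/s
The rod makes angle φ with the slider axis where L sinφ = r sinθ; differentiating, L cosφ·φ̇ = r ω cosθ.
L cosφ = √(L² − r² sin²θ) = 0.34317 m.
|ω_rod| = r ω |cosθ| / √(L² − r² sin²θ) = 0.0728·10.83·0.97815/0.34317 = 2.2473 rad/s.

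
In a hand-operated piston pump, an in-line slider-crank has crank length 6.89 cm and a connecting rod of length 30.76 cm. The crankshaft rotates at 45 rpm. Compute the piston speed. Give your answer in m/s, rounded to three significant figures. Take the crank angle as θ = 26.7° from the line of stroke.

ω = 2π·45/60 = 4.712 rad/s
For an in-line slider-crank, x = r cosθ + √(L² − r² sin²θ), so v = −rω sinθ·[1 + r cosθ/√(L² − r² sin²θ)].
With r = 0.0689 m, L = 0.3076 m, θ = 26.7°: √(L² − r² sin²θ) = 0.30604 m.
v = −0.0689·4.712·0.44932·[1 + 0.0689·0.89337/0.30604] = -0.17523 m/s.
|v| = 0.17523 m/s.

0.175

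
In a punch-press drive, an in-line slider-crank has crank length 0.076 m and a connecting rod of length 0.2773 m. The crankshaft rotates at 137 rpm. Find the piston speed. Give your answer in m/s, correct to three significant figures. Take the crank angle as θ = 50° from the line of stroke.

ω = 2π·137/60 = 14.35 rad/s
For an in-line slider-crank, x = r cosθ + √(L² − r² sin²θ), so v = −rω sinθ·[1 + r cosθ/√(L² − r² sin²θ)].
With r = 0.076 m, L = 0.2773 m, θ = 50°: √(L² − r² sin²θ) = 0.27112 m.
v = −0.076·14.35·0.76604·[1 + 0.076·0.64279/0.27112] = -0.98575 m/s.
|v| = 0.98575 m/s.

0.986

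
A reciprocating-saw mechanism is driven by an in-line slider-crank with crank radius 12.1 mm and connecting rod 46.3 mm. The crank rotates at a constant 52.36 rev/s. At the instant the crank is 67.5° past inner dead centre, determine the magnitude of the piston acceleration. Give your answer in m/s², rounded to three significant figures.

255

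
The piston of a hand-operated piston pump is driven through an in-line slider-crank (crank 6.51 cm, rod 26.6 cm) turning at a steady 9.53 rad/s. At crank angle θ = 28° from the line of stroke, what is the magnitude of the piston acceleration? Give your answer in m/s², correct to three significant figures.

6.05

ω = 9.53 rad/s
x(θ) = r cosθ + √(L² − r² sin²θ); with ω constant, a = ω²·d²x/dθ².
d²x/dθ² = −r cosθ − r²(cos2θ)/√u − r⁴ sin²2θ/(4u^{3/2}),  u = L² − r² sin²θ = 0.0698219 m².
Substituting r = 0.0651 m, L = 0.266 m, θ = 28°: d²x/dθ² = -0.066616 m.
a = ω²·d²x/dθ² = (9.53)²·(-0.066616) = -6.0501 m/s²;  |a| = 6.0501 m/s².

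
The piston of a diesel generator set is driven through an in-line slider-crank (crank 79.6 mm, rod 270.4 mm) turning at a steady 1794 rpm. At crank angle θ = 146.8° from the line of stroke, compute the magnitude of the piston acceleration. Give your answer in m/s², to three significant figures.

ω = 2π·1794/60 = 187.9 rad/s
x(θ) = r cosθ + √(L² − r² sin²θ); with ω constant, a = ω²·d²x/dθ².
d²x/dθ² = −r cosθ − r²(cos2θ)/√u − r⁴ sin²2θ/(4u^{3/2}),  u = L² − r² sin²θ = 0.0712164 m².
Substituting r = 0.0796 m, L = 0.2704 m, θ = 146.8°: d²x/dθ² = +0.056657 m.
a = ω²·d²x/dθ² = (187.9)²·(+0.056657) = +1999.7 m/s²;  |a| = 1999.7 m/s².

2000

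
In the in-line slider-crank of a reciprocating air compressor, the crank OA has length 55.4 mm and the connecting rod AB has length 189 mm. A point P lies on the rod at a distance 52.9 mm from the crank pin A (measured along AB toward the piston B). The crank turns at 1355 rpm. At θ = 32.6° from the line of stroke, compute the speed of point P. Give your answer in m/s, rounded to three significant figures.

ω = 141.9 rad/s.  Crank-pin speed |V_A| = rω = 7.861 m/s, perpendicular to OA.
Rod angle: sinφ = −(r/L) sinθ ⇒ φ = -9.086°; ω_rod = −rω cosθ/√(L²−r²sin²θ) = -35.485 rad/s.
V_P = V_A + ω_rod × AP, with AP = 0.0529 m along the rod.
Components: V_Px = −rω sinθ − a·ω_rod·sinφ = -4.5317 m/s;  V_Py = rω cosθ + a·ω_rod·cosφ = +4.7689 m/s.
|V_P| = √(V_Px² + V_Py²) = 6.5787 m/s.

6.58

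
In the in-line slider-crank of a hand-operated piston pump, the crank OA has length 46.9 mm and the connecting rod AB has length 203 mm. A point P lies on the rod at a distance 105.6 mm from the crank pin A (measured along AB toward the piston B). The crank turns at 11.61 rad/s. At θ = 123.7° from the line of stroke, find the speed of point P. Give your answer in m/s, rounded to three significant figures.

0.446

ω = 11.61 rad/s.  Crank-pin speed |V_A| = rω = 0.54451 m/s, perpendicular to OA.
Rod angle: sinφ = −(r/L) sinθ ⇒ φ = -11.082°; ω_rod = −rω cosθ/√(L²−r²sin²θ) = +1.5165 rad/s.
V_P = V_A + ω_rod × AP, with AP = 0.1056 m along the rod.
Components: V_Px = −rω sinθ − a·ω_rod·sinφ = -0.42222 m/s;  V_Py = rω cosθ + a·ω_rod·cosφ = -0.14496 m/s.
|V_P| = √(V_Px² + V_Py²) = 0.44641 m/s.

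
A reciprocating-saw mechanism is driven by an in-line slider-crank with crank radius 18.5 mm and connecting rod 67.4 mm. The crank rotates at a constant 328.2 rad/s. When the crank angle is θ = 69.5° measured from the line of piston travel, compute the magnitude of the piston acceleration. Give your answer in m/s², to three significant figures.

276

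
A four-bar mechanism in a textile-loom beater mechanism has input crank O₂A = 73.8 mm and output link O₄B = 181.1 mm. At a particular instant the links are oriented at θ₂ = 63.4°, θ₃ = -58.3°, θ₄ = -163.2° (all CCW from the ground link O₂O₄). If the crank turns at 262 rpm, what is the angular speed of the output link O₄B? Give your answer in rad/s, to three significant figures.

9.84

ω₂ = 27.44 rad/s (from 262 rpm).
Differentiating the loop-closure r₂e^{iθ₂}+r₃e^{iθ₃}=r₁+r₄e^{iθ₄} gives r₂ω₂e^{iθ₂}+r₃ω₃e^{iθ₃}=r₄ω₄e^{iθ₄}.
Eliminating the other unknown: ω₄ = r₂ω₂ sin(θ₂−θ₃) / [r₄ sin(θ₄−θ₃)].
Numerator sine = +0.85081; denominator sine = -0.96638.
Result = 0.0738·27.44·(+0.85081) / (0.1811·(-0.96638)) = -9.8436 rad/s; magnitude 9.8436 rad/s.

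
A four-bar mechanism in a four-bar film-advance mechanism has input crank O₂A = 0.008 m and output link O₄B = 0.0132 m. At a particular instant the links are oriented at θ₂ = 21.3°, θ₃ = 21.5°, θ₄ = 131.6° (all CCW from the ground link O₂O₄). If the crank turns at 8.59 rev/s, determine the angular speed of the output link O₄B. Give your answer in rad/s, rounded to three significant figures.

ω₂ = 53.97 rad/s (from 8.59 rev/s).
Differentiating the loop-closure r₂e^{iθ₂}+r₃e^{iθ₃}=r₁+r₄e^{iθ₄} gives r₂ω₂e^{iθ₂}+r₃ω₃e^{iθ₃}=r₄ω₄e^{iθ₄}.
Eliminating the other unknown: ω₄ = r₂ω₂ sin(θ₂−θ₃) / [r₄ sin(θ₄−θ₃)].
Numerator sine = -0.00349; denominator sine = +0.93909.
Result = 0.008·53.97·(-0.00349) / (0.0132·(+0.93909)) = -0.12159 rad/s; magnitude 0.12159 rad/s.

0.122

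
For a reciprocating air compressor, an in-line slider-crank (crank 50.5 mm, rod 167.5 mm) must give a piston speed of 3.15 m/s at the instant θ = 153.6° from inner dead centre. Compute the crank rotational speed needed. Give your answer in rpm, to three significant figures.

1840

For an in-line slider-crank, |v_piston| = rω|sinθ|·[1 + r cosθ/√(L² − r² sin²θ)].
With r = 0.0505 m, L = 0.1675 m, θ = 153.6°: the bracketed kinematic factor |dx/dθ| = 0.016335 m.
ω = v/|dx/dθ| = 3.15/0.016335 = 192.84 rad/s.
N = 60ω/(2π) = 1841.4 rpm.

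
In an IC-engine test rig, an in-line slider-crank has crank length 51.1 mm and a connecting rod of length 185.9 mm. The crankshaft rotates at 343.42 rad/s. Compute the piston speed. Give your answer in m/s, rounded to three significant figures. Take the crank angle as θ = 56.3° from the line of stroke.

ω = 343.4 rad/s
For an in-line slider-crank, x = r cosθ + √(L² − r² sin²θ), so v = −rω sinθ·[1 + r cosθ/√(L² − r² sin²θ)].
With r = 0.0511 m, L = 0.1859 m, θ = 56.3°: √(L² − r² sin²θ) = 0.18097 m.
v = −0.0511·343.4·0.83195·[1 + 0.0511·0.55484/0.18097] = -16.887 m/s.
|v| = 16.887 m/s.

16.9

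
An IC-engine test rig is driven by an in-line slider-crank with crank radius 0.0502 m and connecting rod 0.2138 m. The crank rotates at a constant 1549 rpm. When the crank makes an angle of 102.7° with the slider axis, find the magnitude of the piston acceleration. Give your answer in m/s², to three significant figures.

ω = 2π·1549/60 = 162.2 rad/s
x(θ) = r cosθ + √(L² − r² sin²θ); with ω constant, a = ω²·d²x/dθ².
d²x/dθ² = −r cosθ − r²(cos2θ)/√u − r⁴ sin²2θ/(4u^{3/2}),  u = L² − r² sin²θ = 0.0433122 m².
Substituting r = 0.0502 m, L = 0.2138 m, θ = 102.7°: d²x/dθ² = +0.021942 m.
a = ω²·d²x/dθ² = (162.2)²·(+0.021942) = +577.35 m/s²;  |a| = 577.35 m/s².

577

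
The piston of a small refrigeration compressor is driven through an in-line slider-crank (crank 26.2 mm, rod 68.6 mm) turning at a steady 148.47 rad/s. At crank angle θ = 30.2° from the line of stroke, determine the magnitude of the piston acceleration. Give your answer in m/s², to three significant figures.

617

ω = 148.5 rad/s
x(θ) = r cosθ + √(L² − r² sin²θ); with ω constant, a = ω²·d²x/dθ².
d²x/dθ² = −r cosθ − r²(cos2θ)/√u − r⁴ sin²2θ/(4u^{3/2}),  u = L² − r² sin²θ = 0.00453227 m².
Substituting r = 0.0262 m, L = 0.0686 m, θ = 30.2°: d²x/dθ² = -0.027972 m.
a = ω²·d²x/dθ² = (148.5)²·(-0.027972) = -616.6 m/s²;  |a| = 616.6 m/s².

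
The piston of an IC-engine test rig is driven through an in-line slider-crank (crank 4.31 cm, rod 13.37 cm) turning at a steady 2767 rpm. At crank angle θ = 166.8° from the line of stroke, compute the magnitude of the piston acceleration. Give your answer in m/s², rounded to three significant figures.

ω = 2π·2767/60 = 289.8 rad/s
x(θ) = r cosθ + √(L² − r² sin²θ); with ω constant, a = ω²·d²x/dθ².
d²x/dθ² = −r cosθ − r²(cos2θ)/√u − r⁴ sin²2θ/(4u^{3/2}),  u = L² − r² sin²θ = 0.0177788 m².
Substituting r = 0.0431 m, L = 0.1337 m, θ = 166.8°: d²x/dθ² = +0.029411 m.
a = ω²·d²x/dθ² = (289.8)²·(+0.029411) = +2469.3 m/s²;  |a| = 2469.3 m/s².

2470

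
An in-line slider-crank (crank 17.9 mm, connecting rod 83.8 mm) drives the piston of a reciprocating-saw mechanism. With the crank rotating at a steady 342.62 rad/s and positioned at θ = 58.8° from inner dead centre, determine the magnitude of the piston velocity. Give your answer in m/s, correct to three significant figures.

5.84

ω = 342.6 rad/s
For an in-line slider-crank, x = r cosθ + √(L² − r² sin²θ), so v = −rω sinθ·[1 + r cosθ/√(L² − r² sin²θ)].
With r = 0.0179 m, L = 0.0838 m, θ = 58.8°: √(L² − r² sin²θ) = 0.082389 m.
v = −0.0179·342.6·0.85536·[1 + 0.0179·0.51803/0.082389] = -5.8363 m/s.
|v| = 5.8363 m/s.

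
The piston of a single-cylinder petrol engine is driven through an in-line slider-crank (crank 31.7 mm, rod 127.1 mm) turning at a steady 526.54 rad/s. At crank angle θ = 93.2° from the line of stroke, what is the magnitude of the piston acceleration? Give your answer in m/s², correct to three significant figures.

2740

ω = 526.5 rad/s
x(θ) = r cosθ + √(L² − r² sin²θ); with ω constant, a = ω²·d²x/dθ².
d²x/dθ² = −r cosθ − r²(cos2θ)/√u − r⁴ sin²2θ/(4u^{3/2}),  u = L² − r² sin²θ = 0.0151527 m².
Substituting r = 0.0317 m, L = 0.1271 m, θ = 93.2°: d²x/dθ² = +0.0098804 m.
a = ω²·d²x/dθ² = (526.5)²·(+0.0098804) = +2739.3 m/s²;  |a| = 2739.3 m/s².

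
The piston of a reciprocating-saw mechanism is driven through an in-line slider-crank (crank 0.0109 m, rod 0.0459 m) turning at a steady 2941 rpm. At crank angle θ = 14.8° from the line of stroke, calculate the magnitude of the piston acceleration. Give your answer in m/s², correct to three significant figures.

1210

ω = 2π·2941/60 = 308 rad/s
x(θ) = r cosθ + √(L² − r² sin²θ); with ω constant, a = ω²·d²x/dθ².
d²x/dθ² = −r cosθ − r²(cos2θ)/√u − r⁴ sin²2θ/(4u^{3/2}),  u = L² − r² sin²θ = 0.00209906 m².
Substituting r = 0.0109 m, L = 0.0459 m, θ = 14.8°: d²x/dθ² = -0.012802 m.
a = ω²·d²x/dθ² = (308)²·(-0.012802) = -1214.3 m/s²;  |a| = 1214.3 m/s².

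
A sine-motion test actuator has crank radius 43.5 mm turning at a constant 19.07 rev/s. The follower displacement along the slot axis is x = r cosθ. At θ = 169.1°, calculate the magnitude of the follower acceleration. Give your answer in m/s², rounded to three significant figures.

ω = 119.8 rad/s (from 19.07 rev/s).
x = r cosθ ⇒ ẍ = −rω² cosθ (ω constant).
|a| = rω²|cosθ| = 0.0435·(119.8)²·|cos 169.1°| = 613.26 m/s².

613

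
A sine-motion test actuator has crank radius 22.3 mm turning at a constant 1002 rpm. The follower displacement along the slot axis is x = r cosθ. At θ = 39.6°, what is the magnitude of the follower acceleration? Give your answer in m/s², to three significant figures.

189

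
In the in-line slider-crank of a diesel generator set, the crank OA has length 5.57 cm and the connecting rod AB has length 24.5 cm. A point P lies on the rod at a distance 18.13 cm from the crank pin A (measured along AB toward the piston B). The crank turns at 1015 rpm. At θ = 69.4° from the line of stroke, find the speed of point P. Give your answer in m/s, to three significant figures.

5.90

ω = 106.3 rad/s.  Crank-pin speed |V_A| = rω = 5.9204 m/s, perpendicular to OA.
Rod angle: sinφ = −(r/L) sinθ ⇒ φ = -12.287°; ω_rod = −rω cosθ/√(L²−r²sin²θ) = -8.7015 rad/s.
V_P = V_A + ω_rod × AP, with AP = 0.1813 m along the rod.
Components: V_Px = −rω sinθ − a·ω_rod·sinφ = -5.8776 m/s;  V_Py = rω cosθ + a·ω_rod·cosφ = +0.54159 m/s.
|V_P| = √(V_Px² + V_Py²) = 5.9025 m/s.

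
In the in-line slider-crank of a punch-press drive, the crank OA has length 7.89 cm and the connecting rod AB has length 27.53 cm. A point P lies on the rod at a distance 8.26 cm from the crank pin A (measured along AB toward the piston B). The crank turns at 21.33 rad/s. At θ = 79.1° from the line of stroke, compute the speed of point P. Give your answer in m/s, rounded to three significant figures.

ω = 21.33 rad/s.  Crank-pin speed |V_A| = rω = 1.6829 m/s, perpendicular to OA.
Rod angle: sinφ = −(r/L) sinθ ⇒ φ = -16.345°; ω_rod = −rω cosθ/√(L²−r²sin²θ) = -1.2046 rad/s.
V_P = V_A + ω_rod × AP, with AP = 0.0826 m along the rod.
Components: V_Px = −rω sinθ − a·ω_rod·sinφ = -1.6806 m/s;  V_Py = rω cosθ + a·ω_rod·cosφ = +0.22275 m/s.
|V_P| = √(V_Px² + V_Py²) = 1.6953 m/s.

1.70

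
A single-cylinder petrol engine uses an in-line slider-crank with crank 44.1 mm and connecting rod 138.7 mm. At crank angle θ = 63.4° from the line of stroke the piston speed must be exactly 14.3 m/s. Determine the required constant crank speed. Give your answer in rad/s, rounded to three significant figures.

For an in-line slider-crank, |v_piston| = rω|sinθ|·[1 + r cosθ/√(L² − r² sin²θ)].
With r = 0.0441 m, L = 0.1387 m, θ = 63.4°: the bracketed kinematic factor |dx/dθ| = 0.045288 m.
ω = v/|dx/dθ| = 14.3/0.045288 = 315.76 rad/s.

316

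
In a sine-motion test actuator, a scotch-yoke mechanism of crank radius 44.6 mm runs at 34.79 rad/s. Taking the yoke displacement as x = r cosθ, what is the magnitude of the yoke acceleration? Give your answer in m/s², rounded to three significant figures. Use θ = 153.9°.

48.5

ω = 34.79 rad/s
x = r cosθ ⇒ ẍ = −rω² cosθ (ω constant).
|a| = rω²|cosθ| = 0.0446·(34.79)²·|cos 153.9°| = 48.477 m/s².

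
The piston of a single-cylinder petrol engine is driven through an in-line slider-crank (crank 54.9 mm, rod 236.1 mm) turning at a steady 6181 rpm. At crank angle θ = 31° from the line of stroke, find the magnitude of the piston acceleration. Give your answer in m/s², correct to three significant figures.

22300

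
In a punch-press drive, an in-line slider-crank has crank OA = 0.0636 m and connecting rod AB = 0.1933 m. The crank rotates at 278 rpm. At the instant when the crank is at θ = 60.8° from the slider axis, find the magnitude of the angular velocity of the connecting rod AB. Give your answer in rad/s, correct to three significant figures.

ω = 29.11 rad/s (converted from 278 rpm).
The rod makes angle φ with the slider axis where L sinφ = r sinθ; differentiating, L cosφ·φ̇ = r ω cosθ.
L cosφ = √(L² − r² sin²θ) = 0.18516 m.
|ω_rod| = r ω |cosθ| / √(L² − r² sin²θ) = 0.0636·29.11·0.48786/0.18516 = 4.8785 rad/s.

4.88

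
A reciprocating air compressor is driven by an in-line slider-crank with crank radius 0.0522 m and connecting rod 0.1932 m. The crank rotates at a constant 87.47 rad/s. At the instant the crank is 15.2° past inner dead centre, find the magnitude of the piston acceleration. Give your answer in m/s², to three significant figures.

479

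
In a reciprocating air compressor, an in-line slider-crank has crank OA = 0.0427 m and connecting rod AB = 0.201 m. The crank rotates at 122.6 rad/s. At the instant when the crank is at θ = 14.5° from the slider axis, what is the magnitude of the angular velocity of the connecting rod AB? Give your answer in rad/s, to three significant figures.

25.3

ω = 122.6 rad/s
The rod makes angle φ with the slider axis where L sinφ = r sinθ; differentiating, L cosφ·φ̇ = r ω cosθ.
L cosφ = √(L² − r² sin²θ) = 0.20072 m.
|ω_rod| = r ω |cosθ| / √(L² − r² sin²θ) = 0.0427·122.6·0.96815/0.20072 = 25.251 rad/s.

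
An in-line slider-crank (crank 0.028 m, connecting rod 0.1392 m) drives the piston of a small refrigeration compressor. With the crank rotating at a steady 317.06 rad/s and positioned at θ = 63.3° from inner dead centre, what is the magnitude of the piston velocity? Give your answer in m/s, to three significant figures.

ω = 317.1 rad/s
For an in-line slider-crank, x = r cosθ + √(L² − r² sin²θ), so v = −rω sinθ·[1 + r cosθ/√(L² − r² sin²θ)].
With r = 0.028 m, L = 0.1392 m, θ = 63.3°: √(L² − r² sin²θ) = 0.13693 m.
v = −0.028·317.1·0.89337·[1 + 0.028·0.44932/0.13693] = -8.6597 m/s.
|v| = 8.6597 m/s.

8.66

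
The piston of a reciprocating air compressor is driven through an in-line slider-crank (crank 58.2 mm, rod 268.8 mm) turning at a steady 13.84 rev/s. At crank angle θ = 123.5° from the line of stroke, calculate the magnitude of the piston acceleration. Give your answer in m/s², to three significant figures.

280

ω = 2π·13.8 = 86.96 rad/s
x(θ) = r cosθ + √(L² − r² sin²θ); with ω constant, a = ω²·d²x/dθ².
d²x/dθ² = −r cosθ − r²(cos2θ)/√u − r⁴ sin²2θ/(4u^{3/2}),  u = L² − r² sin²θ = 0.0698981 m².
Substituting r = 0.0582 m, L = 0.2688 m, θ = 123.5°: d²x/dθ² = +0.036997 m.
a = ω²·d²x/dθ² = (86.96)²·(+0.036997) = +279.77 m/s²;  |a| = 279.77 m/s².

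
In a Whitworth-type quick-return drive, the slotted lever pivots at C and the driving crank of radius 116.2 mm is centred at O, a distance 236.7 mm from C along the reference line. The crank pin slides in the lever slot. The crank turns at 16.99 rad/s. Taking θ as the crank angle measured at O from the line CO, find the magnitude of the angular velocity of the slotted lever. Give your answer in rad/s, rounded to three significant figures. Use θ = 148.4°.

ω = 16.99 rad/s
Crank pin A relative to C: A = (d + r cosθ, r sinθ); lever angle φ = atan2(r sinθ, d + r cosθ).
Differentiating tanφ: φ̇ = rω(d cosθ + r)/(d² + r² + 2dr cosθ).
d² + r² + 2dr cosθ = |CA|² = 0.0226766 m²;  d cosθ + r = -0.085404 m.
|ω_lever| = |0.1162·16.99·-0.085404| / 0.0226766 = 7.4353 rad/s.

7.44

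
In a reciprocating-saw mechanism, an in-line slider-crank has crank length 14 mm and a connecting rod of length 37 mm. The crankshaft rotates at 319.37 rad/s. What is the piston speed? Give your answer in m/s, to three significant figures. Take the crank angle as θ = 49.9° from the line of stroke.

4.29

ω = 319.4 rad/s
For an in-line slider-crank, x = r cosθ + √(L² − r² sin²θ), so v = −rω sinθ·[1 + r cosθ/√(L² − r² sin²θ)].
With r = 0.014 m, L = 0.037 m, θ = 49.9°: √(L² − r² sin²θ) = 0.035416 m.
v = −0.014·319.4·0.76492·[1 + 0.014·0.64412/0.035416] = -4.2909 m/s.
|v| = 4.2909 m/s.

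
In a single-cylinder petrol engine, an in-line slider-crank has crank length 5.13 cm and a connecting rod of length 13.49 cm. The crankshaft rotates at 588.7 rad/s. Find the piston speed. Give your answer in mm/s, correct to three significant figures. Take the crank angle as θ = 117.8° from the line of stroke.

ω = 588.7 rad/s
For an in-line slider-crank, x = r cosθ + √(L² − r² sin²θ), so v = −rω sinθ·[1 + r cosθ/√(L² − r² sin²θ)].
With r = 0.0513 m, L = 0.1349 m, θ = 117.8°: √(L² − r² sin²θ) = 0.12704 m.
v = −0.0513·588.7·0.88458·[1 + 0.0513·-0.46639/0.12704] = -21.683 m/s.
|v| = 21.683 m/s = 21683 mm/s.

21700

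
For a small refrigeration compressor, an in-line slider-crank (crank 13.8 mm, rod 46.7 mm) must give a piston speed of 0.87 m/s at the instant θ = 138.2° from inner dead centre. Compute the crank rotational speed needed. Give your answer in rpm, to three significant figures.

1160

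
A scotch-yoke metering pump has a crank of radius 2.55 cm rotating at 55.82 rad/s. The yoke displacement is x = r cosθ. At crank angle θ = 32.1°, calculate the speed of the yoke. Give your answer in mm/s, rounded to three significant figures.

756

ω = 55.82 rad/s
x = r cosθ ⇒ ẋ = −rω sinθ.
|v| = rω|sinθ| = 0.0255·55.82·|sin 32.1°| = 0.7564 m/s = 756.4 mm/s.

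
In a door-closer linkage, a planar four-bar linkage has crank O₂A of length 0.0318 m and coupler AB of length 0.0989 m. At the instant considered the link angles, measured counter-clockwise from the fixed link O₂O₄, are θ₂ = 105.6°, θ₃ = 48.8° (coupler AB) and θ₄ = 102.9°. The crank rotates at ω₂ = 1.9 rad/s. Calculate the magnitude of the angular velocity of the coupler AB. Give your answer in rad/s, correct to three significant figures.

ω₂ = 1.9 rad/s
Differentiating the loop-closure r₂e^{iθ₂}+r₃e^{iθ₃}=r₁+r₄e^{iθ₄} gives r₂ω₂e^{iθ₂}+r₃ω₃e^{iθ₃}=r₄ω₄e^{iθ₄}.
Eliminating the other unknown: ω₃ = r₂ω₂ sin(θ₄−θ₂) / [r₃ sin(θ₃−θ₄)].
Numerator sine = -0.04711; denominator sine = -0.81004.
Result = 0.0318·1.9·(-0.04711) / (0.0989·(-0.81004)) = +0.035527 rad/s; magnitude 0.035527 rad/s.

0.0355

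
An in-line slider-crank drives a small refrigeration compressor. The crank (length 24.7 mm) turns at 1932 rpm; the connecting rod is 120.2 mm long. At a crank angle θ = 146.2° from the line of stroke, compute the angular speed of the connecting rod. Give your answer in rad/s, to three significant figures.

ω = 202.3 rad/s (converted from 1932 rpm).
The rod makes angle φ with the slider axis where L sinφ = r sinθ; differentiating, L cosφ·φ̇ = r ω cosθ.
L cosφ = √(L² − r² sin²θ) = 0.11941 m.
|ω_rod| = r ω |cosθ| / √(L² − r² sin²θ) = 0.0247·202.3·0.83098/0.11941 = 34.776 rad/s.

34.8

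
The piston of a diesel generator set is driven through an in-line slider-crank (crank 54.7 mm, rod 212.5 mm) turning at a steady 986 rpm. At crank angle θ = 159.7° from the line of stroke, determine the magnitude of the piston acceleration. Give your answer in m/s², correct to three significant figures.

431

ω = 2π·986/60 = 103.3 rad/s
x(θ) = r cosθ + √(L² − r² sin²θ); with ω constant, a = ω²·d²x/dθ².
d²x/dθ² = −r cosθ − r²(cos2θ)/√u − r⁴ sin²2θ/(4u^{3/2}),  u = L² − r² sin²θ = 0.0447961 m².
Substituting r = 0.0547 m, L = 0.2125 m, θ = 159.7°: d²x/dθ² = +0.040469 m.
a = ω²·d²x/dθ² = (103.3)²·(+0.040469) = +431.45 m/s²;  |a| = 431.45 m/s².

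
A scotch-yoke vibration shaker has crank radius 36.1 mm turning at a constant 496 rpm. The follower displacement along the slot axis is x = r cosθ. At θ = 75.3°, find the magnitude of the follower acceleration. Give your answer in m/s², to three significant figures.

ω = 51.94 rad/s (from 496 rpm).
x = r cosθ ⇒ ẍ = −rω² cosθ (ω constant).
|a| = rω²|cosθ| = 0.0361·(51.94)²·|cos 75.3°| = 24.714 m/s².

24.7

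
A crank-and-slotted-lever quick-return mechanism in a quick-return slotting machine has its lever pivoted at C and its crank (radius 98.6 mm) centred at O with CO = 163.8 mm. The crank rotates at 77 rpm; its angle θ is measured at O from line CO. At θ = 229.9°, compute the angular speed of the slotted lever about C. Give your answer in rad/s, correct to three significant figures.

ω = 8.063 rad/s (from 77 rpm).
Crank pin A relative to C: A = (d + r cosθ, r sinθ); lever angle φ = atan2(r sinθ, d + r cosθ).
Differentiating tanφ: φ̇ = rω(d cosθ + r)/(d² + r² + 2dr cosθ).
d² + r² + 2dr cosθ = |CA|² = 0.0157463 m²;  d cosθ + r = -0.0069075 m.
|ω_lever| = |0.0986·8.063·-0.0069075| / 0.0157463 = 0.34877 rad/s.

0.349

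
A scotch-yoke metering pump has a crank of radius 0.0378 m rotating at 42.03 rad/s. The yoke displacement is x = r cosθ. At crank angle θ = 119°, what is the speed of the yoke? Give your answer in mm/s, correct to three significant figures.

1390

ω = 42.03 rad/s
x = r cosθ ⇒ ẋ = −rω sinθ.
|v| = rω|sinθ| = 0.0378·42.03·|sin 119°| = 1.3895 m/s = 1389.5 mm/s.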